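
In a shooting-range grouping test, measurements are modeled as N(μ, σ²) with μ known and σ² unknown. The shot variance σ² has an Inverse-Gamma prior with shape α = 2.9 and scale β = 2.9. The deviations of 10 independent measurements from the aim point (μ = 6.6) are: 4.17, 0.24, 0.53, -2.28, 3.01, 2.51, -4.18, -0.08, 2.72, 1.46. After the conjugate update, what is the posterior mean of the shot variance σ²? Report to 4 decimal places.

5.1518

With known mean μ and an Inverse-Gamma(α, β) prior on σ², the Normal likelihood is conjugate: posterior is Inv-Gamma(α + n/2, β + Σ(xᵢ−μ)²/2).
Σ(xᵢ−μ)² = (4.17)² + (0.24)² + (0.53)² + (-2.28)² + (3.01)² + (2.51)² + (-4.18)² + (-0.08)² + (2.72)² + (1.46)² = 65.2948.
Posterior: Inv-Gamma(2.9 + 10/2, 2.9 + 65.2948/2) = Inv-Gamma(7.90, 35.54740).
E[σ²|data] = β/(α−1) = 35.54740/6.90 = 5.1518.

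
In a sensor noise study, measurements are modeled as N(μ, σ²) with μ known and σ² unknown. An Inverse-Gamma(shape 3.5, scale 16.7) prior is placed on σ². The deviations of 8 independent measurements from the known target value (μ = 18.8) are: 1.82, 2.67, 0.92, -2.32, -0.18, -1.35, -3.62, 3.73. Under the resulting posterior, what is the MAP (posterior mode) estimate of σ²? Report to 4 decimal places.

4.6437

With known mean μ and an Inverse-Gamma(α, β) prior on σ², the Normal likelihood is conjugate: posterior is Inv-Gamma(α + n/2, β + Σ(xᵢ−μ)²/2).
Σ(xᵢ−μ)² = (1.82)² + (2.67)² + (0.92)² + (-2.32)² + (-0.18)² + (-1.35)² + (-3.62)² + (3.73)² = 45.5423.
Posterior: Inv-Gamma(3.5 + 8/2, 16.7 + 45.5423/2) = Inv-Gamma(7.50, 39.47115).
Mode = β/(α+1) = 39.47115/8.50 = 4.6437.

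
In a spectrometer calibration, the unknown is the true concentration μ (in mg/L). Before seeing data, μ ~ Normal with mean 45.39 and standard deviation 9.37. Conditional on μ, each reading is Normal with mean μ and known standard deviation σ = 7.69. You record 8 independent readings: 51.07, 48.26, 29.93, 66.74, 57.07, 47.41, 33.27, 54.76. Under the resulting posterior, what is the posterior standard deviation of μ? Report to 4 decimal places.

For Normal data with known variance σ², a Normal(μ₀, σ₀²) prior on μ is conjugate. Posterior precision = 1/σ₀² + n/σ²; posterior mean is the precision-weighted average of μ₀ and x̄.
σ₀² = 9.37² = 87.7969, σ² = 7.69² = 59.1361; σ² + n·σ₀² = 59.1361 + 8·87.7969 = 761.5113.
Posterior precision = 1/σ₀² + n/σ² = 1/87.7969 + 8/59.1361 = (σ² + n·σ₀²)/(σ₀²σ²) = 761.5113/(87.7969·59.1361); posterior variance σₙ² = σ₀²σ²/(σ² + n·σ₀²) = 87.7969·59.1361/761.5113 = 6.817977.
Posterior SD = √σₙ² = √(87.7969·59.1361/761.5113) = 2.6111.

2.6111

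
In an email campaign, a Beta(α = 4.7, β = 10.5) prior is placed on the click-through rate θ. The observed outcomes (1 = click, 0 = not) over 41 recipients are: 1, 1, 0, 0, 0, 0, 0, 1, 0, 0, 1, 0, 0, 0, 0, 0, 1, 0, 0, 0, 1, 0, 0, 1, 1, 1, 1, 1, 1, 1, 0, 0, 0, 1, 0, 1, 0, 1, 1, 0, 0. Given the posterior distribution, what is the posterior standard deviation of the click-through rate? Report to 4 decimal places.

The Beta prior is conjugate to a Binomial/Bernoulli likelihood; the update adds successes to α and failures to β.
Posterior: Beta(α+k, β+n−k) = Beta(4.7+17, 10.5+24) = Beta(21.7, 34.5).
Var = αβ/((α+β)²(α+β+1)) = 21.7·34.5/(56.2²·57.2) = 0.00414391; SD = √0.00414391 = 0.0644.

0.0644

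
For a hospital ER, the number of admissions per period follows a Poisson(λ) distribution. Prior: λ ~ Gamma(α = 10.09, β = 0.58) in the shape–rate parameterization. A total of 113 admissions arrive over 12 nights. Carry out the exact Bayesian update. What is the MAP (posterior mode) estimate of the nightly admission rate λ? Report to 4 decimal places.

9.7051

With a Gamma(shape α, rate β) prior, the Poisson likelihood is conjugate: the posterior is Gamma(α + ΣXᵢ, β + n).
Posterior: Gamma(α+S, β+n) = Gamma(10.09+113, 0.58+12) = Gamma(123.09, 12.58).
Mode of Gamma(α,β) for α≥1 is (α−1)/β = 122.09/12.58 = 9.7051.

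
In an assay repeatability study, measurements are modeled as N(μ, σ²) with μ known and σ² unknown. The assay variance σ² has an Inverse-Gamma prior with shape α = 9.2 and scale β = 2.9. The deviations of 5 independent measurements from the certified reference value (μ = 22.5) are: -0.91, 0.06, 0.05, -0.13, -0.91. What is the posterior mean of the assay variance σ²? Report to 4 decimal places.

With known mean μ and an Inverse-Gamma(α, β) prior on σ², the Normal likelihood is conjugate: posterior is Inv-Gamma(α + n/2, β + Σ(xᵢ−μ)²/2).
Σ(xᵢ−μ)² = (-0.91)² + (0.06)² + (0.05)² + (-0.13)² + (-0.91)² = 1.6792.
Posterior: Inv-Gamma(9.2 + 5/2, 2.9 + 1.6792/2) = Inv-Gamma(11.70, 3.73960).
E[σ²|data] = β/(α−1) = 3.73960/10.70 = 0.3495.

0.3495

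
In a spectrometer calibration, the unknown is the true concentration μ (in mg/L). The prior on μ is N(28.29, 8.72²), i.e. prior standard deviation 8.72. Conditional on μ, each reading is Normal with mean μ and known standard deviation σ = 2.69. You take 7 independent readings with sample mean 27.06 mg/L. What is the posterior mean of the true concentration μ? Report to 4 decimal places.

27.0765

For Normal data with known variance σ², a Normal(μ₀, σ₀²) prior on μ is conjugate. Posterior precision = 1/σ₀² + n/σ²; posterior mean is the precision-weighted average of μ₀ and x̄.
n·x̄ = 7·27.06 = 189.42.
σ₀² = 8.72² = 76.0384, σ² = 2.69² = 7.2361; σ² + n·σ₀² = 7.2361 + 7·76.0384 = 539.5049.
Posterior mean = (μ₀/σ₀² + n·x̄/σ²)/(1/σ₀² + n/σ²) = (σ²·μ₀ + σ₀²·n·x̄)/(σ² + n·σ₀²) = (7.2361·28.29 + 76.0384·189.42)/539.5049 = 14607.902997/539.5049 = 27.0765.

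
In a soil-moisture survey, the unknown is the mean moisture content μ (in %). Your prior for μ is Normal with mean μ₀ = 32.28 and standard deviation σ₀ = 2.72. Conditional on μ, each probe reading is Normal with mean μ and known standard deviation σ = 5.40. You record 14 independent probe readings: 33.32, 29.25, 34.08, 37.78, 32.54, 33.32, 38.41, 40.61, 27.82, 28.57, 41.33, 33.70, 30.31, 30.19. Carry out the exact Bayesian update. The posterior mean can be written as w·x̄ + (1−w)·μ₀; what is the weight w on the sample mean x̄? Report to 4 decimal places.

0.7803

For Normal data with known variance σ², a Normal(μ₀, σ₀²) prior on μ is conjugate. Posterior precision = 1/σ₀² + n/σ²; posterior mean is the precision-weighted average of μ₀ and x̄.
σ₀² = 2.72² = 7.3984, σ² = 5.40² = 29.16. Prior precision 1/σ₀² = 1/7.3984; data precision n/σ² = 14/29.16.
w = (n/σ²)/(1/σ₀² + n/σ²) = n·σ₀²/(σ² + n·σ₀²) = 14·7.3984/(29.16 + 14·7.3984) = 103.5776/132.7376 = 0.7803.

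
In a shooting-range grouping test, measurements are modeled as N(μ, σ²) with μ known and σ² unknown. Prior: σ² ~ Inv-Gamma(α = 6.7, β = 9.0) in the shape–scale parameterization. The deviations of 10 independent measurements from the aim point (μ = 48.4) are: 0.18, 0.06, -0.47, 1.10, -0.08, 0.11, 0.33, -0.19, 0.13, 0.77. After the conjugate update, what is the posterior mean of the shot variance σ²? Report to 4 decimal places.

0.9458

With known mean μ and an Inverse-Gamma(α, β) prior on σ², the Normal likelihood is conjugate: posterior is Inv-Gamma(α + n/2, β + Σ(xᵢ−μ)²/2).
Σ(xᵢ−μ)² = (0.18)² + (0.06)² + (-0.47)² + (1.10)² + (-0.08)² + (0.11)² + (0.33)² + (-0.19)² + (0.13)² + (0.77)² = 2.2402.
Posterior: Inv-Gamma(6.7 + 10/2, 9.0 + 2.2402/2) = Inv-Gamma(11.70, 10.12010).
E[σ²|data] = β/(α−1) = 10.12010/10.70 = 0.9458.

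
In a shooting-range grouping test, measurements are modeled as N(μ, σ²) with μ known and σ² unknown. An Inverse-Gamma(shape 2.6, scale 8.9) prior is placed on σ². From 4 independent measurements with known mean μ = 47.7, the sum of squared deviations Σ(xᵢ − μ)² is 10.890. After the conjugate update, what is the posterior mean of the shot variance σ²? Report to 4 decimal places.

With known mean μ and an Inverse-Gamma(α, β) prior on σ², the Normal likelihood is conjugate: posterior is Inv-Gamma(α + n/2, β + Σ(xᵢ−μ)²/2).
Posterior: Inv-Gamma(2.6 + 4/2, 8.9 + 10.890/2) = Inv-Gamma(4.60, 14.3450).
E[σ²|data] = β/(α−1) = 14.3450/3.60 = 3.9847.

3.9847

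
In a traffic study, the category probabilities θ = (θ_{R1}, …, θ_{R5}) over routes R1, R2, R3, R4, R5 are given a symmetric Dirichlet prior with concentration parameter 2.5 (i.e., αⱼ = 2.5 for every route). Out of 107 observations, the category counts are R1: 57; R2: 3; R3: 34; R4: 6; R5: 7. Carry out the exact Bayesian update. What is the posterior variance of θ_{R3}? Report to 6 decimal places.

The Dirichlet prior is conjugate to the Multinomial likelihood: each posterior αⱼ = prior αⱼ + observed count nⱼ.
Posterior concentration: (59.5, 5.5, 36.5, 8.5, 9.5), total = 119.5.
Var[θ_j] = α_j(Σα−α_j)/((Σα)²(Σα+1)) = 36.5·83.0/(119.5²·120.5) = 0.001761.

0.001761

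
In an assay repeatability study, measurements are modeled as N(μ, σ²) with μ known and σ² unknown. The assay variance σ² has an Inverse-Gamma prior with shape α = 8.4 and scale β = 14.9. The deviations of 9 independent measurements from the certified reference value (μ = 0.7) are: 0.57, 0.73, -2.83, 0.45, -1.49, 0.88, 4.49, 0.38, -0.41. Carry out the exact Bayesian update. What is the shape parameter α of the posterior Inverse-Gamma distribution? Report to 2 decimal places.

With known mean μ and an Inverse-Gamma(α, β) prior on σ², the Normal likelihood is conjugate: posterior is Inv-Gamma(α + n/2, β + Σ(xᵢ−μ)²/2).
Σ(xᵢ−μ)² = (0.57)² + (0.73)² + (-2.83)² + (0.45)² + (-1.49)² + (0.88)² + (4.49)² + (0.38)² + (-0.41)² = 32.5363.
Posterior: Inv-Gamma(8.4 + 9/2, 14.9 + 32.5363/2) = Inv-Gamma(12.90, 31.16815).
Posterior α = 12.90.

12.90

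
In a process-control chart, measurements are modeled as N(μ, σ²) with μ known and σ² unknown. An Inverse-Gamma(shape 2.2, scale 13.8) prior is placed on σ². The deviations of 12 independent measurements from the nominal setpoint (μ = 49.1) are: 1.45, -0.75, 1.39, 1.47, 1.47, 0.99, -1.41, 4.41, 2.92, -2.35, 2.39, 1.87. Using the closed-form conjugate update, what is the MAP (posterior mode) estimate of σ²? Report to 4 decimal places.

4.4670

With known mean μ and an Inverse-Gamma(α, β) prior on σ², the Normal likelihood is conjugate: posterior is Inv-Gamma(α + n/2, β + Σ(xᵢ−μ)²/2).
Σ(xᵢ−μ)² = (1.45)² + (-0.75)² + (1.39)² + (1.47)² + (1.47)² + (0.99)² + (-1.41)² + (4.41)² + (2.92)² + (-2.35)² + (2.39)² + (1.87)² = 54.5931.
Posterior: Inv-Gamma(2.2 + 12/2, 13.8 + 54.5931/2) = Inv-Gamma(8.20, 41.09655).
Mode = β/(α+1) = 41.09655/9.20 = 4.4670.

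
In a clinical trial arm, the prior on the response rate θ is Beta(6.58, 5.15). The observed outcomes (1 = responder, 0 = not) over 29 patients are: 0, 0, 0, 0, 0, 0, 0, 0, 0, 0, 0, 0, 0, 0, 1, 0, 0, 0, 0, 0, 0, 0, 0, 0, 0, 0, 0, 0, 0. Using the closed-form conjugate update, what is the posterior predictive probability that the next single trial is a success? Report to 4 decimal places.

The Beta prior is conjugate to a Binomial/Bernoulli likelihood; the update adds successes to α and failures to β.
Posterior: Beta(α+k, β+n−k) = Beta(6.58+1, 5.15+28) = Beta(7.58, 33.15).
For a single future Bernoulli trial, P(success | data) = α/(α+β) = 0.1861.

0.1861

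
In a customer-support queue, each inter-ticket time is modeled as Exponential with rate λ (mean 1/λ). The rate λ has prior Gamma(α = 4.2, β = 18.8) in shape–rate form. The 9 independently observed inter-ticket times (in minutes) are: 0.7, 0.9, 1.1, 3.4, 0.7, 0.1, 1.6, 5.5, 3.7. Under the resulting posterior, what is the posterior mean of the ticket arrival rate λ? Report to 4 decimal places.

0.3616

With a Gamma(shape α, rate β) prior on the exponential rate λ, the posterior after n observations with total T = Σxᵢ is Gamma(α+n, β+T).
Sum of observations T = 17.7 minutes; n = 9.
Posterior: Gamma(4.2+9, 18.8+17.7) = Gamma(13.2, 36.5).
Posterior mean of λ = α/β = 13.2/36.5 = 0.3616.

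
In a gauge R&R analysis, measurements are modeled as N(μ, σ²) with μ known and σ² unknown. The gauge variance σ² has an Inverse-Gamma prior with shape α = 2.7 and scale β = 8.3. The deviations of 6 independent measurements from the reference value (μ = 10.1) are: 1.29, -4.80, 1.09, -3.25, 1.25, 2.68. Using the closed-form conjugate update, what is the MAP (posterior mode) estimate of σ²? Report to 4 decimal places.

4.6119

With known mean μ and an Inverse-Gamma(α, β) prior on σ², the Normal likelihood is conjugate: posterior is Inv-Gamma(α + n/2, β + Σ(xᵢ−μ)²/2).
Σ(xᵢ−μ)² = (1.29)² + (-4.80)² + (1.09)² + (-3.25)² + (1.25)² + (2.68)² = 45.1996.
Posterior: Inv-Gamma(2.7 + 6/2, 8.3 + 45.1996/2) = Inv-Gamma(5.70, 30.89980).
Mode = β/(α+1) = 30.89980/6.70 = 4.6119.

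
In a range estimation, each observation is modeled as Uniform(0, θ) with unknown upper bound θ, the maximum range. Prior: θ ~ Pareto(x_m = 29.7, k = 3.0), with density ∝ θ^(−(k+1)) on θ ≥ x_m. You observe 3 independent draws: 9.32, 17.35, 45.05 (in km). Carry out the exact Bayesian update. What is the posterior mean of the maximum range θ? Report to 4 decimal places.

A Pareto(scale x_m, shape k) prior on the upper bound θ of Uniform(0, θ) is conjugate: posterior is Pareto(max(x_m, max xᵢ), k + n).
Sample maximum = 45.05; prior scale x_m = 29.7 → posterior scale = max = 45.05.
Posterior shape = 3.0 + 3 = 6.0.
E[θ|data] = k·x_m/(k−1) = 6.0·45.05/5.0 = 54.0600.

54.0600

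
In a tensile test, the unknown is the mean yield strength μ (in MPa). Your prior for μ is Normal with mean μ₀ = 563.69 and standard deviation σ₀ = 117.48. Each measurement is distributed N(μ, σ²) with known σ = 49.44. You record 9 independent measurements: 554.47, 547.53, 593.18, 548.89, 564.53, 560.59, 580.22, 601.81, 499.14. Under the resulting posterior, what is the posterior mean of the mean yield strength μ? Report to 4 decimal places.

561.2001

For Normal data with known variance σ², a Normal(μ₀, σ₀²) prior on μ is conjugate. Posterior precision = 1/σ₀² + n/σ²; posterior mean is the precision-weighted average of μ₀ and x̄.
Σxᵢ = 554.47 + 547.53 + 593.18 + 548.89 + 564.53 + 560.59 + 580.22 + 601.81 + 499.14 = 5050.36, so n·x̄ = 5050.36.
σ₀² = 117.48² = 13801.5504, σ² = 49.44² = 2444.3136; σ² + n·σ₀² = 2444.3136 + 9·13801.5504 = 126658.2672.
Posterior mean = (μ₀/σ₀² + n·x̄/σ²)/(1/σ₀² + n/σ²) = (σ²·μ₀ + σ₀²·n·x̄)/(σ² + n·σ₀²) = (2444.3136·563.69 + 13801.5504·5050.36)/126658.2672 = 71080633.211328/126658.2672 = 561.2001.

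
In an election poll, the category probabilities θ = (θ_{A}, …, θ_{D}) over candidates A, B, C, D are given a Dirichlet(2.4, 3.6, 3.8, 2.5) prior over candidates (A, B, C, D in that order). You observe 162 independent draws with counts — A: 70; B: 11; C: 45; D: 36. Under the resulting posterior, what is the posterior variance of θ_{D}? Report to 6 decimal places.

0.000982

The Dirichlet prior is conjugate to the Multinomial likelihood: each posterior αⱼ = prior αⱼ + observed count nⱼ.
Posterior concentration: (72.4, 14.6, 48.8, 38.5), total = 174.3.
Var[θ_j] = α_j(Σα−α_j)/((Σα)²(Σα+1)) = 38.5·135.8/(174.3²·175.3) = 0.000982.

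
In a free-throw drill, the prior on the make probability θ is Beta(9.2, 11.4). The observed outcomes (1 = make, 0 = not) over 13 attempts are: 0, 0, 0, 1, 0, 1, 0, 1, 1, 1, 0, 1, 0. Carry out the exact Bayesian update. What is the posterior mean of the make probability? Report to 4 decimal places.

0.4524

The Beta prior is conjugate to a Binomial/Bernoulli likelihood; the update adds successes to α and failures to β.
Posterior: Beta(α+k, β+n−k) = Beta(9.2+6, 11.4+7) = Beta(15.2, 18.4).
Posterior mean = α/(α+β) = 15.2/33.6 = 0.4524.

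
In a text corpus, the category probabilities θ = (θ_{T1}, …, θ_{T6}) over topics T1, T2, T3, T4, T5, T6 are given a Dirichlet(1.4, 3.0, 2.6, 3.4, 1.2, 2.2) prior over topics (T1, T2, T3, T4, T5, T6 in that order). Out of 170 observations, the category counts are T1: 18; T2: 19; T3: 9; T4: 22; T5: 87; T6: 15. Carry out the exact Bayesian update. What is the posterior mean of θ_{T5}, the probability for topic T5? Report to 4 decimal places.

0.4799

The Dirichlet prior is conjugate to the Multinomial likelihood: each posterior αⱼ = prior αⱼ + observed count nⱼ.
Posterior concentration: (19.4, 22.0, 11.6, 25.4, 88.2, 17.2), total = 183.8.
E[θ_{T5}|data] = α_{T5}/Σα = 88.2/183.8 = 0.4799.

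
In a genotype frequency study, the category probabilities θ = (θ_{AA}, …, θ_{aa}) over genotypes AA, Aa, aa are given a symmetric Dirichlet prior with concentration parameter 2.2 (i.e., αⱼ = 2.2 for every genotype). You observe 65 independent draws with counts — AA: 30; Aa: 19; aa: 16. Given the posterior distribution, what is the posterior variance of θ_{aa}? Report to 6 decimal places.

The Dirichlet prior is conjugate to the Multinomial likelihood: each posterior αⱼ = prior αⱼ + observed count nⱼ.
Posterior concentration: (32.2, 21.2, 18.2), total = 71.6.
Var[θ_j] = α_j(Σα−α_j)/((Σα)²(Σα+1)) = 18.2·53.4/(71.6²·72.6) = 0.002611.

0.002611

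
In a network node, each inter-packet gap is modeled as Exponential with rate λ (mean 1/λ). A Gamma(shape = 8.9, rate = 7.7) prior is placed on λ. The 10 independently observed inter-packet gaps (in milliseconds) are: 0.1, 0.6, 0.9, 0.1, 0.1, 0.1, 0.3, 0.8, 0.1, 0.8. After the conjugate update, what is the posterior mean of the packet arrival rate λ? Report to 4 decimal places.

With a Gamma(shape α, rate β) prior on the exponential rate λ, the posterior after n observations with total T = Σxᵢ is Gamma(α+n, β+T).
Sum of observations T = 3.9 milliseconds; n = 10.
Posterior: Gamma(8.9+10, 7.7+3.9) = Gamma(18.9, 11.6).
Posterior mean of λ = α/β = 18.9/11.6 = 1.6293.

1.6293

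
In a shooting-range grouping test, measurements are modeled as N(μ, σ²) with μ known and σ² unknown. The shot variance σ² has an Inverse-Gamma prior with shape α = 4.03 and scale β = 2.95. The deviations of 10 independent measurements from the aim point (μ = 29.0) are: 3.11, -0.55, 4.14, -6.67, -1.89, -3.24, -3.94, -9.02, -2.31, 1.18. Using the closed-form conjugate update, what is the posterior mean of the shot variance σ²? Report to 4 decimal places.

With known mean μ and an Inverse-Gamma(α, β) prior on σ², the Normal likelihood is conjugate: posterior is Inv-Gamma(α + n/2, β + Σ(xᵢ−μ)²/2).
Σ(xᵢ−μ)² = (3.11)² + (-0.55)² + (4.14)² + (-6.67)² + (-1.89)² + (-3.24)² + (-3.94)² + (-9.02)² + (-2.31)² + (1.18)² = 189.2853.
Posterior: Inv-Gamma(4.03 + 10/2, 2.95 + 189.2853/2) = Inv-Gamma(9.03, 97.59265).
E[σ²|data] = β/(α−1) = 97.59265/8.03 = 12.1535.

12.1535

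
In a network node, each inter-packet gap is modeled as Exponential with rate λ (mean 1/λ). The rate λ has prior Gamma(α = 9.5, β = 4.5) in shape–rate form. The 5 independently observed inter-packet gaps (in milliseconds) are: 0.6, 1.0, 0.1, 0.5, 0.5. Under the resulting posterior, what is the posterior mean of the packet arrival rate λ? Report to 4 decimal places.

With a Gamma(shape α, rate β) prior on the exponential rate λ, the posterior after n observations with total T = Σxᵢ is Gamma(α+n, β+T).
Sum of observations T = 2.7 milliseconds; n = 5.
Posterior: Gamma(9.5+5, 4.5+2.7) = Gamma(14.5, 7.2).
Posterior mean of λ = α/β = 14.5/7.2 = 2.0139.

2.0139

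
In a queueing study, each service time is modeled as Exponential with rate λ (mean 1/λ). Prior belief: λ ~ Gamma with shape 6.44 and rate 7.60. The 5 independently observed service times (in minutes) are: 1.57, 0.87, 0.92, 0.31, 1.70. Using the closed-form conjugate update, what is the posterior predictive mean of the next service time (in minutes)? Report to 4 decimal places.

1.2423

With a Gamma(shape α, rate β) prior on the exponential rate λ, the posterior after n observations with total T = Σxᵢ is Gamma(α+n, β+T).
Sum of observations T = 5.37 minutes; n = 5.
Posterior: Gamma(6.44+5, 7.60+5.37) = Gamma(11.44, 12.97).
The predictive distribution for the next observation is Lomax; its mean is β/(α−1) = 12.97/10.44 = 1.2423.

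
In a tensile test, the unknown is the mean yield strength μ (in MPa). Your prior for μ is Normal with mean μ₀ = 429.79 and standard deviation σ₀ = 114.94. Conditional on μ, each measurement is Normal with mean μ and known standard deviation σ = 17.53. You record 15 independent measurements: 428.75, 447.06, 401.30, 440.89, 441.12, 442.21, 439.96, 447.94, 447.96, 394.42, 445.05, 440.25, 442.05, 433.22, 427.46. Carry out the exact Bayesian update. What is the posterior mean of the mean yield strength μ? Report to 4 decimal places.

For Normal data with known variance σ², a Normal(μ₀, σ₀²) prior on μ is conjugate. Posterior precision = 1/σ₀² + n/σ²; posterior mean is the precision-weighted average of μ₀ and x̄.
Σxᵢ = 428.75 + 447.06 + 401.30 + 440.89 + 441.12 + 442.21 + 439.96 + 447.94 + 447.96 + 394.42 + 445.05 + 440.25 + 442.05 + 433.22 + 427.46 = 6519.64, so n·x̄ = 6519.64.
σ₀² = 114.94² = 13211.2036, σ² = 17.53² = 307.3009; σ² + n·σ₀² = 307.3009 + 15·13211.2036 = 198475.3549.
Posterior mean = (μ₀/σ₀² + n·x̄/σ²)/(1/σ₀² + n/σ²) = (σ²·μ₀ + σ₀²·n·x̄)/(σ² + n·σ₀²) = (307.3009·429.79 + 13211.2036·6519.64)/198475.3549 = 86264366.292515/198475.3549 = 434.6352.

434.6352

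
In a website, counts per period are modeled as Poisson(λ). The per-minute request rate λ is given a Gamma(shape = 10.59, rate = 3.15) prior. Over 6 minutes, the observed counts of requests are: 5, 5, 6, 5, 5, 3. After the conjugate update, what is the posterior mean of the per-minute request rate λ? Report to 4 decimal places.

4.3268

With a Gamma(shape α, rate β) prior, the Poisson likelihood is conjugate: the posterior is Gamma(α + ΣXᵢ, β + n).
Sum of counts S = 29 over n = 6 minutes.
Posterior: Gamma(α+S, β+n) = Gamma(10.59+29, 3.15+6) = Gamma(39.59, 9.15).
Posterior mean = α/β = 39.59/9.15 = 4.3268.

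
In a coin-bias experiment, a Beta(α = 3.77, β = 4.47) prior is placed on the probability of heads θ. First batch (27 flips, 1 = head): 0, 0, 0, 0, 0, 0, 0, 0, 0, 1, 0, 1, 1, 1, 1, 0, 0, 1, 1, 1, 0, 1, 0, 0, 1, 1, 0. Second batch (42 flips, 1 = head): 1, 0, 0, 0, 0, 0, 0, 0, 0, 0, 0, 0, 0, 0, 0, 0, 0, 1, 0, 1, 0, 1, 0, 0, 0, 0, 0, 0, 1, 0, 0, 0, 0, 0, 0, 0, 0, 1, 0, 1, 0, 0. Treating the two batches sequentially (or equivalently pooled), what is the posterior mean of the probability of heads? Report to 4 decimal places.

The Beta prior is conjugate to a Binomial/Bernoulli likelihood; the update adds successes to α and failures to β.
After batch 1: Beta(3.77+11, 4.47+16) = Beta(14.77, 20.47).
After batch 2: Beta(14.77+7, 20.47+35) = Beta(21.77, 55.47).
Posterior mean = α/(α+β) = 21.77/77.24 = 0.2818.

0.2818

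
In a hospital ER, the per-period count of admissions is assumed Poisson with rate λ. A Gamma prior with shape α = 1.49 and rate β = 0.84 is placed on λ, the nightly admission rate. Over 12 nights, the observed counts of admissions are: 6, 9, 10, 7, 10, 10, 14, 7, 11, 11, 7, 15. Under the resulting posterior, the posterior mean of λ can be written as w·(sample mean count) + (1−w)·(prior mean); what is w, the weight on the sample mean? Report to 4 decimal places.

0.9346

With a Gamma(shape α, rate β) prior, the Poisson likelihood is conjugate: the posterior is Gamma(α + ΣXᵢ, β + n).
Posterior mean = (α₀+S)/(β₀+n) = [n/(β₀+n)]·(S/n) + [β₀/(β₀+n)]·(α₀/β₀), so only n and β₀ enter the weight.
Weight on data w = n/(β₀+n) = 12/(0.84+12) = 12/12.84 = 0.9346.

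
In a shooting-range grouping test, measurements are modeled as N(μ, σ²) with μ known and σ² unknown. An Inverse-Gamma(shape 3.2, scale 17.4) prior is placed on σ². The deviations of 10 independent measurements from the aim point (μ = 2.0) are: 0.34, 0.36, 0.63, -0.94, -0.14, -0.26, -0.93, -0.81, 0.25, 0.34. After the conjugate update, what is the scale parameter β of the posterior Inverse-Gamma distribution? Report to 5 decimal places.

19.05600

With known mean μ and an Inverse-Gamma(α, β) prior on σ², the Normal likelihood is conjugate: posterior is Inv-Gamma(α + n/2, β + Σ(xᵢ−μ)²/2).
Σ(xᵢ−μ)² = (0.34)² + (0.36)² + (0.63)² + (-0.94)² + (-0.14)² + (-0.26)² + (-0.93)² + (-0.81)² + (0.25)² + (0.34)² = 3.3120.
Posterior: Inv-Gamma(3.2 + 10/2, 17.4 + 3.3120/2) = Inv-Gamma(8.20, 19.05600).
Posterior β = 19.05600.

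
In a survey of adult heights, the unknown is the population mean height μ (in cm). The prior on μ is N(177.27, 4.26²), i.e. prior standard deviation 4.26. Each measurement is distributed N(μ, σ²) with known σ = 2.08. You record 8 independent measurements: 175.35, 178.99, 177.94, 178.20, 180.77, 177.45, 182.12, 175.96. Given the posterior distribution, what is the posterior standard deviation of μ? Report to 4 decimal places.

0.7247

For Normal data with known variance σ², a Normal(μ₀, σ₀²) prior on μ is conjugate. Posterior precision = 1/σ₀² + n/σ²; posterior mean is the precision-weighted average of μ₀ and x̄.
σ₀² = 4.26² = 18.1476, σ² = 2.08² = 4.3264; σ² + n·σ₀² = 4.3264 + 8·18.1476 = 149.5072.
Posterior precision = 1/σ₀² + n/σ² = 1/18.1476 + 8/4.3264 = (σ² + n·σ₀²)/(σ₀²σ²) = 149.5072/(18.1476·4.3264); posterior variance σₙ² = σ₀²σ²/(σ² + n·σ₀²) = 18.1476·4.3264/149.5072 = 0.525150.
Posterior SD = √σₙ² = √(18.1476·4.3264/149.5072) = 0.7247.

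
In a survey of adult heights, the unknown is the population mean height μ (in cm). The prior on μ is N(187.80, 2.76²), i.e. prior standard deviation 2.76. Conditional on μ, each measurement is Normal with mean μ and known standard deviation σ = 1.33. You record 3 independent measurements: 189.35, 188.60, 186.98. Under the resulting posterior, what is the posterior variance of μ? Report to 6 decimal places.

For Normal data with known variance σ², a Normal(μ₀, σ₀²) prior on μ is conjugate. Posterior precision = 1/σ₀² + n/σ²; posterior mean is the precision-weighted average of μ₀ and x̄.
σ₀² = 2.76² = 7.6176, σ² = 1.33² = 1.7689; σ² + n·σ₀² = 1.7689 + 3·7.6176 = 24.6217.
Posterior precision = 1/σ₀² + n/σ² = 1/7.6176 + 3/1.7689 = (σ² + n·σ₀²)/(σ₀²σ²) = 24.6217/(7.6176·1.7689); posterior variance σₙ² = σ₀²σ²/(σ² + n·σ₀²) = 7.6176·1.7689/24.6217 = 0.547272.

0.547272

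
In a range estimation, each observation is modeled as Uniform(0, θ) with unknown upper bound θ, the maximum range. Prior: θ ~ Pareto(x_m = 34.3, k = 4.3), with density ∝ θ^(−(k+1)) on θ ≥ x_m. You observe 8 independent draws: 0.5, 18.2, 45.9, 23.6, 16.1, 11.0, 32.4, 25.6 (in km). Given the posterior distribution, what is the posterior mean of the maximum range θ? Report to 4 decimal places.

49.9619

A Pareto(scale x_m, shape k) prior on the upper bound θ of Uniform(0, θ) is conjugate: posterior is Pareto(max(x_m, max xᵢ), k + n).
Sample maximum = 45.9; prior scale x_m = 34.3 → posterior scale = max = 45.9.
Posterior shape = 4.3 + 8 = 12.3.
E[θ|data] = k·x_m/(k−1) = 12.3·45.9/11.3 = 49.9619.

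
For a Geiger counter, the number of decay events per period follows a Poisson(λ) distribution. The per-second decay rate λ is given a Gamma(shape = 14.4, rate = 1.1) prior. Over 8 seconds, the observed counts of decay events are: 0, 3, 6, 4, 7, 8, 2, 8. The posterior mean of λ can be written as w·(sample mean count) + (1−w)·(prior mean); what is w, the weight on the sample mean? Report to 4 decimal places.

0.8791

With a Gamma(shape α, rate β) prior, the Poisson likelihood is conjugate: the posterior is Gamma(α + ΣXᵢ, β + n).
Posterior mean = (α₀+S)/(β₀+n) = [n/(β₀+n)]·(S/n) + [β₀/(β₀+n)]·(α₀/β₀), so only n and β₀ enter the weight.
Weight on data w = n/(β₀+n) = 8/(1.1+8) = 8/9.1 = 0.8791.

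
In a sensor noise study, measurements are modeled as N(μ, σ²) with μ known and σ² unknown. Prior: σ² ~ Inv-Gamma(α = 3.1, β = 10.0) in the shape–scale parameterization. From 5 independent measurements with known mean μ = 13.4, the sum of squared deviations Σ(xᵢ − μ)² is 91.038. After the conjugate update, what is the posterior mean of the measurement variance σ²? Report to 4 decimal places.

With known mean μ and an Inverse-Gamma(α, β) prior on σ², the Normal likelihood is conjugate: posterior is Inv-Gamma(α + n/2, β + Σ(xᵢ−μ)²/2).
Posterior: Inv-Gamma(3.1 + 5/2, 10.0 + 91.038/2) = Inv-Gamma(5.60, 55.5190).
E[σ²|data] = β/(α−1) = 55.5190/4.60 = 12.0693.

12.0693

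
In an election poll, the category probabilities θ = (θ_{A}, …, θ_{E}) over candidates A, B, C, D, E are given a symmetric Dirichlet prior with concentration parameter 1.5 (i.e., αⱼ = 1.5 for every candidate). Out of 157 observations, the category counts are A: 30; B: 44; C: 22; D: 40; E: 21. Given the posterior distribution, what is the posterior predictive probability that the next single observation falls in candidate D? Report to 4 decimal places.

The Dirichlet prior is conjugate to the Multinomial likelihood: each posterior αⱼ = prior αⱼ + observed count nⱼ.
Posterior concentration: (31.5, 45.5, 23.5, 41.5, 22.5), total = 164.5.
P(next = D | data) = α_{D}/Σα = 0.2523.

0.2523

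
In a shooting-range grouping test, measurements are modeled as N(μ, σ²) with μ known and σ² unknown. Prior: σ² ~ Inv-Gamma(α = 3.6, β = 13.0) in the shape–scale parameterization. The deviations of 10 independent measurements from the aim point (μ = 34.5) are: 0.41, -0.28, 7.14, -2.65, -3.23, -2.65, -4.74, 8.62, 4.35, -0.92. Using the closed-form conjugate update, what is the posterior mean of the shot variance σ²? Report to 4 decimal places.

14.3582

With known mean μ and an Inverse-Gamma(α, β) prior on σ², the Normal likelihood is conjugate: posterior is Inv-Gamma(α + n/2, β + Σ(xᵢ−μ)²/2).
Σ(xᵢ−μ)² = (0.41)² + (-0.28)² + (7.14)² + (-2.65)² + (-3.23)² + (-2.65)² + (-4.74)² + (8.62)² + (4.35)² + (-0.92)² = 192.2449.
Posterior: Inv-Gamma(3.6 + 10/2, 13.0 + 192.2449/2) = Inv-Gamma(8.60, 109.12245).
E[σ²|data] = β/(α−1) = 109.12245/7.60 = 14.3582.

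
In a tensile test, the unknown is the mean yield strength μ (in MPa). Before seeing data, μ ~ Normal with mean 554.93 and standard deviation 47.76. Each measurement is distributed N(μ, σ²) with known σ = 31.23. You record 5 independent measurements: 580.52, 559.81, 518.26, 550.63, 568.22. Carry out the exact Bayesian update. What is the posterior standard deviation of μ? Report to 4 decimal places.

For Normal data with known variance σ², a Normal(μ₀, σ₀²) prior on μ is conjugate. Posterior precision = 1/σ₀² + n/σ²; posterior mean is the precision-weighted average of μ₀ and x̄.
σ₀² = 47.76² = 2281.0176, σ² = 31.23² = 975.3129; σ² + n·σ₀² = 975.3129 + 5·2281.0176 = 12380.4009.
Posterior precision = 1/σ₀² + n/σ² = 1/2281.0176 + 5/975.3129 = (σ² + n·σ₀²)/(σ₀²σ²) = 12380.4009/(2281.0176·975.3129); posterior variance σₙ² = σ₀²σ²/(σ² + n·σ₀²) = 2281.0176·975.3129/12380.4009 = 179.695788.
Posterior SD = √σₙ² = √(2281.0176·975.3129/12380.4009) = 13.4051.

13.4051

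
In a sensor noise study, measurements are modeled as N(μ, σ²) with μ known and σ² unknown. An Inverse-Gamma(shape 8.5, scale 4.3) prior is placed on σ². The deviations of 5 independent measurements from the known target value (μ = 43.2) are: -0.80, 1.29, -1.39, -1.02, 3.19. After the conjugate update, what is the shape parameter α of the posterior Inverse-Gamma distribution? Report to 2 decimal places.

With known mean μ and an Inverse-Gamma(α, β) prior on σ², the Normal likelihood is conjugate: posterior is Inv-Gamma(α + n/2, β + Σ(xᵢ−μ)²/2).
Σ(xᵢ−μ)² = (-0.80)² + (1.29)² + (-1.39)² + (-1.02)² + (3.19)² = 15.4527.
Posterior: Inv-Gamma(8.5 + 5/2, 4.3 + 15.4527/2) = Inv-Gamma(11.00, 12.02635).
Posterior α = 11.00.

11.00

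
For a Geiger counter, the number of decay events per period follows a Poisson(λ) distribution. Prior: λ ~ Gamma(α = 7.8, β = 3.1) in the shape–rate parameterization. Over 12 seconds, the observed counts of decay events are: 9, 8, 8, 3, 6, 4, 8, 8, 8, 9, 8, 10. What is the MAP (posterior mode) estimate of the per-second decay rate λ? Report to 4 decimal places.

With a Gamma(shape α, rate β) prior, the Poisson likelihood is conjugate: the posterior is Gamma(α + ΣXᵢ, β + n).
Sum of counts S = 89 over n = 12 seconds.
Posterior: Gamma(α+S, β+n) = Gamma(7.8+89, 3.1+12) = Gamma(96.8, 15.1).
Mode of Gamma(α,β) for α≥1 is (α−1)/β = 95.8/15.1 = 6.3444.

6.3444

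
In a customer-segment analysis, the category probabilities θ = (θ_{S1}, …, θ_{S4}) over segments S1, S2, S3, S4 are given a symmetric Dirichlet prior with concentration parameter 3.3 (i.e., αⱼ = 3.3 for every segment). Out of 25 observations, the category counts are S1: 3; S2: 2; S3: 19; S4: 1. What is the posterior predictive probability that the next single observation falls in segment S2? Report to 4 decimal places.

The Dirichlet prior is conjugate to the Multinomial likelihood: each posterior αⱼ = prior αⱼ + observed count nⱼ.
Posterior concentration: (6.3, 5.3, 22.3, 4.3), total = 38.2.
P(next = S2 | data) = α_{S2}/Σα = 0.1387.

0.1387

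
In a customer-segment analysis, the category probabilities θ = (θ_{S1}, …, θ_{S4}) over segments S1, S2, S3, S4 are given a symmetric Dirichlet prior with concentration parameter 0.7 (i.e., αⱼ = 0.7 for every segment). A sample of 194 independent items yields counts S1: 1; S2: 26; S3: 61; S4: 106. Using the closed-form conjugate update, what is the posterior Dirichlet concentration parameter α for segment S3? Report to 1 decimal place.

61.7

The Dirichlet prior is conjugate to the Multinomial likelihood: each posterior αⱼ = prior αⱼ + observed count nⱼ.
Posterior concentration: (1.7, 26.7, 61.7, 106.7), total = 196.8.
α_{S3} = 0.7 + 61 = 61.7.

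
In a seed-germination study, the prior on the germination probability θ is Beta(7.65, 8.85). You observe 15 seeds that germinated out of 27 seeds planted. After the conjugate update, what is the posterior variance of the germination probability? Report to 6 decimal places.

0.005608

The Beta prior is conjugate to a Binomial/Bernoulli likelihood; the update adds successes to α and failures to β.
Posterior: Beta(α+k, β+n−k) = Beta(7.65+15, 8.85+12) = Beta(22.65, 20.85).
Var = αβ/((α+β)²(α+β+1)) = 22.65·20.85/(43.50²·44.50) = 0.005608.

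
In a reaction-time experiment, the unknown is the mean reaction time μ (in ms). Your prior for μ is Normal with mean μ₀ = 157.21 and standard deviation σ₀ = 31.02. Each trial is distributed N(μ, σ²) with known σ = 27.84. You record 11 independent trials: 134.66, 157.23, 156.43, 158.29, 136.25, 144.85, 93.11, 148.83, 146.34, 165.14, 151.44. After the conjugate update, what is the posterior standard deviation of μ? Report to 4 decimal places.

8.1027

For Normal data with known variance σ², a Normal(μ₀, σ₀²) prior on μ is conjugate. Posterior precision = 1/σ₀² + n/σ²; posterior mean is the precision-weighted average of μ₀ and x̄.
σ₀² = 31.02² = 962.2404, σ² = 27.84² = 775.0656; σ² + n·σ₀² = 775.0656 + 11·962.2404 = 11359.71.
Posterior precision = 1/σ₀² + n/σ² = 1/962.2404 + 11/775.0656 = (σ² + n·σ₀²)/(σ₀²σ²) = 11359.71/(962.2404·775.0656); posterior variance σₙ² = σ₀²σ²/(σ² + n·σ₀²) = 962.2404·775.0656/11359.71 = 65.653035.
Posterior SD = √σₙ² = √(962.2404·775.0656/11359.71) = 8.1027.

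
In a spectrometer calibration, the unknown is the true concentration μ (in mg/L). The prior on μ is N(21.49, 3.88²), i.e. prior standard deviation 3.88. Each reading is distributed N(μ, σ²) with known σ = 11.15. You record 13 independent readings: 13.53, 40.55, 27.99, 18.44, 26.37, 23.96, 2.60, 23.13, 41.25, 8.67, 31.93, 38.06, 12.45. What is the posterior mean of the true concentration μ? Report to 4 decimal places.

22.8805

For Normal data with known variance σ², a Normal(μ₀, σ₀²) prior on μ is conjugate. Posterior precision = 1/σ₀² + n/σ²; posterior mean is the precision-weighted average of μ₀ and x̄.
Σxᵢ = 13.53 + 40.55 + 27.99 + 18.44 + 26.37 + 23.96 + 2.60 + 23.13 + 41.25 + 8.67 + 31.93 + 38.06 + 12.45 = 308.93, so n·x̄ = 308.93.
σ₀² = 3.88² = 15.0544, σ² = 11.15² = 124.3225; σ² + n·σ₀² = 124.3225 + 13·15.0544 = 320.0297.
Posterior mean = (μ₀/σ₀² + n·x̄/σ²)/(1/σ₀² + n/σ²) = (σ²·μ₀ + σ₀²·n·x̄)/(σ² + n·σ₀²) = (124.3225·21.49 + 15.0544·308.93)/320.0297 = 7322.446317/320.0297 = 22.8805.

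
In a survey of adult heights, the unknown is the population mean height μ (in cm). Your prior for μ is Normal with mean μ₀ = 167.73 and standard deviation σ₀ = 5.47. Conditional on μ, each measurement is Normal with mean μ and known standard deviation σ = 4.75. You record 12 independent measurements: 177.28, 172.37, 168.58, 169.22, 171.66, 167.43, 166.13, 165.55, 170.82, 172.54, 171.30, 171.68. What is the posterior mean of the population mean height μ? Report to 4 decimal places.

170.2233

For Normal data with known variance σ², a Normal(μ₀, σ₀²) prior on μ is conjugate. Posterior precision = 1/σ₀² + n/σ²; posterior mean is the precision-weighted average of μ₀ and x̄.
Σxᵢ = 177.28 + 172.37 + 168.58 + 169.22 + 171.66 + 167.43 + 166.13 + 165.55 + 170.82 + 172.54 + 171.30 + 171.68 = 2044.56, so n·x̄ = 2044.56.
σ₀² = 5.47² = 29.9209, σ² = 4.75² = 22.5625; σ² + n·σ₀² = 22.5625 + 12·29.9209 = 381.6133.
Posterior mean = (μ₀/σ₀² + n·x̄/σ²)/(1/σ₀² + n/σ²) = (σ²·μ₀ + σ₀²·n·x̄)/(σ² + n·σ₀²) = (22.5625·167.73 + 29.9209·2044.56)/381.6133 = 64959.483429/381.6133 = 170.2233.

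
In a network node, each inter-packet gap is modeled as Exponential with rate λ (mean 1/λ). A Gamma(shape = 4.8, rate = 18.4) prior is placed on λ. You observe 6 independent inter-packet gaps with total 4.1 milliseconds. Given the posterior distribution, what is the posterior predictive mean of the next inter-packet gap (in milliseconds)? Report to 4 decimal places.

With a Gamma(shape α, rate β) prior on the exponential rate λ, the posterior after n observations with total T = Σxᵢ is Gamma(α+n, β+T).
Posterior: Gamma(4.8+6, 18.4+4.1) = Gamma(10.8, 22.5).
The predictive distribution for the next observation is Lomax; its mean is β/(α−1) = 22.5/9.8 = 2.2959.

2.2959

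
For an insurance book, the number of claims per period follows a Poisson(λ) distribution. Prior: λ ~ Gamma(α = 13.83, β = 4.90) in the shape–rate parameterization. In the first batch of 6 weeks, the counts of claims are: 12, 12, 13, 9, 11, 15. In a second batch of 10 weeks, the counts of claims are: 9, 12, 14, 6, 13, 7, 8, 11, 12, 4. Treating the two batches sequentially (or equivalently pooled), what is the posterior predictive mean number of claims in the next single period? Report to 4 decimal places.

With a Gamma(shape α, rate β) prior, the Poisson likelihood is conjugate: the posterior is Gamma(α + ΣXᵢ, β + n).
Batch 1: sum of counts S = 72 over n = 6 weeks.
After batch 1: Gamma(α+S, β+n) = Gamma(13.83+72, 4.90+6) = Gamma(85.83, 10.90).
Batch 2: sum of counts S = 96 over n = 10 weeks.
After batch 2: Gamma(α+S, β+n) = Gamma(85.83+96, 10.90+10) = Gamma(181.83, 20.90).
The predictive distribution for one future period is NegBinom with mean α/β = 8.7000.

8.7000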